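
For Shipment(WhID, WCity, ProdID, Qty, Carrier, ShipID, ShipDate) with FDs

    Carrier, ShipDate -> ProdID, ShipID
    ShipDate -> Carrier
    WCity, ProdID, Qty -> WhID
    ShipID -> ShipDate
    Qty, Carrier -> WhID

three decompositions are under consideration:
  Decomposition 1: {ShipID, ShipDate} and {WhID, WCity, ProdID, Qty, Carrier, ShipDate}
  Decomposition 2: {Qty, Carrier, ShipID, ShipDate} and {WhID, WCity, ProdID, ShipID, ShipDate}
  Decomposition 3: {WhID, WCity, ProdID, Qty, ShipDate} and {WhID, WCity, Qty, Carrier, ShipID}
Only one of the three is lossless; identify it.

Decomposition 1

Decomposition 1: common = {ShipDate}, closure = {ProdID, Carrier, ShipID, ShipDate} → lossless.
Decomposition 2: common = {ShipID, ShipDate}, closure = {ProdID, Carrier, ShipID, ShipDate} → lossy.
Decomposition 3: common = {WhID, WCity, Qty}, closure = {WhID, WCity, Qty} → lossy.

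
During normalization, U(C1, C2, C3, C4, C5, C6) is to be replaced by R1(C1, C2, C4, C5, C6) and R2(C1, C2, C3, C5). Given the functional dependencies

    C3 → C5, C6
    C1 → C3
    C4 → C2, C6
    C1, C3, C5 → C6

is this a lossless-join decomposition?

Common attributes: R1 ∩ R2 = {C1, C2, C5}.
Closure of {C1, C2, C5}: C1 → C3 applies, adding C3; C1, C3, C5 → C6 applies, adding C6. So (C1, C2, C5)⁺ = {C1, C2, C3, C5, C6}.
This closure contains every attribute of R2, so R1 ∩ R2 → R2. The join is lossless.

Yes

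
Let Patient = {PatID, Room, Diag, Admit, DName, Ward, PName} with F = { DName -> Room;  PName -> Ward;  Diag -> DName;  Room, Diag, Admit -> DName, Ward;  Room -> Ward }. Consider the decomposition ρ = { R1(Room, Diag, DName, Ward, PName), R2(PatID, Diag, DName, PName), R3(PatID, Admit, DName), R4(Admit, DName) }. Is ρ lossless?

No

Chase test. Columns are PatID, Room, Diag, Admit, DName, Ward, PName; row i has aⱼ where attribute j ∈ Ri, else bᵢⱼ.
Initial tableau (one row per fragment):
  row 1: b11 a2 a3 b14 a5 a6 a7
  row 2: a1 b22 a3 b24 a5 b26 a7
  row 3: a1 b32 b33 a4 a5 b36 b37
  row 4: b41 b42 b43 a4 a5 b46 b47
Rows 1 and 2 agree on DName; apply DName→Room and equate their Room entries.
Rows 1 and 3 agree on DName; apply DName→Room and equate their Room entries.
Rows 1 and 4 agree on DName; apply DName→Room and equate their Room entries.
Rows 1 and 2 agree on PName; apply PName→Ward and equate their Ward entries.
Rows 1 and 3 agree on Room; apply Room→Ward and equate their Ward entries.
Rows 1 and 4 agree on Room; apply Room→Ward and equate their Ward entries.
No row becomes fully distinguished — the join is lossy.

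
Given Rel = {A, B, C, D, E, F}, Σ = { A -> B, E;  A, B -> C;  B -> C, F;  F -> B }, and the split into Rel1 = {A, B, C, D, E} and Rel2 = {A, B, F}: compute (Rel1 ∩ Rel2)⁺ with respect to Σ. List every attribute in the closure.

Rel1 ∩ Rel2 = {A, B}.
A → B, E applies, adding E
A, B → C applies, adding C
B → C, F applies, adding F
Closure: {A, B, C, E, F}.

A, B, C, E, F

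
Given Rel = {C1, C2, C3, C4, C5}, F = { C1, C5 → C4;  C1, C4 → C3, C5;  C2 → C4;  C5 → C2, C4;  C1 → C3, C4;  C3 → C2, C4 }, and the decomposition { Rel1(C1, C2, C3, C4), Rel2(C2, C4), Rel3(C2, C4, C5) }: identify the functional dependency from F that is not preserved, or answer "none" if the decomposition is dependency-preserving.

Check C1, C4 → C3, C5: no single fragment contains all of {C1, C3, C4, C5}, and the restricted closure of {C1, C4} across the fragments never reaches {C3, C5}.
C1, C5 → C4 is preserved.
C2 → C4 is preserved.
C5 → C2, C4 is preserved.
C1 → C3, C4 is preserved.
C3 → C2, C4 is preserved.

C1, C4 → C3, C5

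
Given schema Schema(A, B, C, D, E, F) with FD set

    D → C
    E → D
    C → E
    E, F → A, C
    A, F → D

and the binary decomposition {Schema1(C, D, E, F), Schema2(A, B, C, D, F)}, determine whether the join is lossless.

Common attributes: Schema1 ∩ Schema2 = {C, D, F}.
Closure of {C, D, F}: C → E applies, adding E; E, F → A, C applies, adding A. So (C, D, F)⁺ = {A, C, D, E, F}.
This closure contains every attribute of Schema1, so Schema1 ∩ Schema2 → Schema1. The join is lossless.

Yes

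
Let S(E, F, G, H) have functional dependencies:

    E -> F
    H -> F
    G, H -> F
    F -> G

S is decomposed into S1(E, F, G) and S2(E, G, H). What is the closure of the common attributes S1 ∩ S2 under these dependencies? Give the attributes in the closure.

E, F, G

S1 ∩ S2 = {E, G}.
E → F applies, adding F
Closure: {E, F, G}.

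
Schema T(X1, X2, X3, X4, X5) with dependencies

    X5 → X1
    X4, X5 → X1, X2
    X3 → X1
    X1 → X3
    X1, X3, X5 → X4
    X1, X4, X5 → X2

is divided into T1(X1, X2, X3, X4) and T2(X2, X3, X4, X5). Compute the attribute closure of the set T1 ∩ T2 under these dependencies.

T1 ∩ T2 = {X2, X3, X4}.
X3 → X1 applies, adding X1
Closure: {X1, X2, X3, X4}.

X1, X2, X3, X4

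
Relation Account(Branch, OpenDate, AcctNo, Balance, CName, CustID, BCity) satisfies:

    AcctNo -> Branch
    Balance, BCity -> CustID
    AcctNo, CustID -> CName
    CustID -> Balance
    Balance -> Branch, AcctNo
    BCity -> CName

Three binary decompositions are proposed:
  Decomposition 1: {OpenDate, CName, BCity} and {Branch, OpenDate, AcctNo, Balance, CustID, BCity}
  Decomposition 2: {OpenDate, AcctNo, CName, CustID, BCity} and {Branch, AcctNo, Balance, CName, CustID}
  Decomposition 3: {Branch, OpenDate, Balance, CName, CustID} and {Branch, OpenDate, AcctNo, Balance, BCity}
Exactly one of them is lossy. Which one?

Decomposition 1: common = {OpenDate, BCity}, closure = {OpenDate, CName, BCity} → lossless.
Decomposition 2: common = {AcctNo, CName, CustID}, closure = {Branch, AcctNo, Balance, CName, CustID} → lossless.
Decomposition 3: common = {Branch, OpenDate, Balance}, closure = {Branch, OpenDate, AcctNo, Balance} → lossy.

Decomposition 3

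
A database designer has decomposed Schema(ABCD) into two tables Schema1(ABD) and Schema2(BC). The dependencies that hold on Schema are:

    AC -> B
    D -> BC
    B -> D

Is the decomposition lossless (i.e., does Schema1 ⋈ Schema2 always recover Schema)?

Yes

Common attributes: Schema1 ∩ Schema2 = {B}.
Closure of {B}: B → D applies, adding D; D → BC applies, adding C. So (B)⁺ = {BCD}.
This closure contains every attribute of Schema2, so Schema1 ∩ Schema2 → Schema2. The join is lossless.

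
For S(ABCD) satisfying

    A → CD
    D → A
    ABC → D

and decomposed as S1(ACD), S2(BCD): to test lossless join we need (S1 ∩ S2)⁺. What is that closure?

ACD

S1 ∩ S2 = {CD}.
D → A applies, adding A
Closure: {ACD}.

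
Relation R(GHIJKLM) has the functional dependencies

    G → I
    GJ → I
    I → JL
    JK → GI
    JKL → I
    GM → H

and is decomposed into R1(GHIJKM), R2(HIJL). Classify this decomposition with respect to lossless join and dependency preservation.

lossless and dependency-preserving

Lossless test: (HIJ)⁺ = {HIJL}, which contains all of one fragment — lossless.
Dependency preservation: JKL → I is not contained in any single fragment, but the restricted closure of its left-hand side across the fragments still reaches the right-hand side; the remaining FDs each lie inside some fragment. All dependencies are preserved.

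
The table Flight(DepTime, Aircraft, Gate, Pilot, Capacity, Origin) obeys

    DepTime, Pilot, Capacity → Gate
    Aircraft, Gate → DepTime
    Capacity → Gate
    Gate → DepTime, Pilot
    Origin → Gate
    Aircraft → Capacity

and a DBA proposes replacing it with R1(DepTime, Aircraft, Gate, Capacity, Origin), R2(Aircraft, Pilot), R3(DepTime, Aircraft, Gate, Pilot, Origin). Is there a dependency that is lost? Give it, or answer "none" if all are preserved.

none

DepTime, Pilot, Capacity → Gate: restricted closure across fragments reaches Gate.
Aircraft, Gate → DepTime lies within R1.
Capacity → Gate lies within R1.
Gate → DepTime, Pilot lies within R3.
Origin → Gate lies within R1.
Aircraft → Capacity lies within R1.
Every dependency is enforceable on the fragments, so the decomposition is dependency-preserving.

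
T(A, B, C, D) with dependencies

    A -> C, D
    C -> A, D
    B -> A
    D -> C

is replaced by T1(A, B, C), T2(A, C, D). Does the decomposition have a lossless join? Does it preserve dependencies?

lossless and dependency-preserving

Lossless test: (A, C)⁺ = {A, C, D}, which contains all of one fragment — lossless.
Dependency preservation: every FD's attributes lie within a single fragment, so each can be enforced locally — preserved.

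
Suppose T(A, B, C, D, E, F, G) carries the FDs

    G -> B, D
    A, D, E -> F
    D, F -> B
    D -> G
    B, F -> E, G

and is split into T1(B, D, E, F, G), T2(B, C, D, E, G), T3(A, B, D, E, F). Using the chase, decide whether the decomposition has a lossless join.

No

Chase test. Columns are A, B, C, D, E, F, G; row i has aⱼ where attribute j ∈ Ti, else bᵢⱼ.
Initial tableau (one row per fragment):
  row 1: b11 a2 b13 a4 a5 a6 a7
  row 2: b21 a2 a3 a4 a5 b26 a7
  row 3: a1 a2 b33 a4 a5 a6 b37
Rows 1 and 3 agree on D; apply D→G and equate their G entries.
No row becomes fully distinguished — the join is lossy.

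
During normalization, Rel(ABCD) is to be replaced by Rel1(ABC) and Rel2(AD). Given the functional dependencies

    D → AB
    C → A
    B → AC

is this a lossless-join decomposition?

No

Common attributes: Rel1 ∩ Rel2 = {A}.
No dependency enlarges {A}, so (A)⁺ = {A}.
The closure contains neither all of Rel1 = {ABC} nor all of Rel2 = {AD}, so the common attributes are not a superkey of either fragment. The join is lossy.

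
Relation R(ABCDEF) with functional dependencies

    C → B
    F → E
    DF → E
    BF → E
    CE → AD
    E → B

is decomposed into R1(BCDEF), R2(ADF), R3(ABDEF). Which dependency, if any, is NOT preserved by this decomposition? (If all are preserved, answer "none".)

CE → AD

Check CE → AD: no single fragment contains all of {ACDE}, and the restricted closure of {CE} across the fragments never reaches {AD}.
C → B is preserved.
F → E is preserved.
DF → E is preserved.
BF → E is preserved.
E → B is preserved.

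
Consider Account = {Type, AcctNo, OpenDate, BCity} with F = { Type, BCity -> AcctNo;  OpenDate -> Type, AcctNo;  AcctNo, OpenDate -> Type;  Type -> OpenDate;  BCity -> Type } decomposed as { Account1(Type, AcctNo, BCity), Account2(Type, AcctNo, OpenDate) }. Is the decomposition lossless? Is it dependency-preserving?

lossless and dependency-preserving

Lossless test: (Type, AcctNo)⁺ = {Type, AcctNo, OpenDate}, which contains all of one fragment — lossless.
Dependency preservation: every FD's attributes lie within a single fragment, so each can be enforced locally — preserved.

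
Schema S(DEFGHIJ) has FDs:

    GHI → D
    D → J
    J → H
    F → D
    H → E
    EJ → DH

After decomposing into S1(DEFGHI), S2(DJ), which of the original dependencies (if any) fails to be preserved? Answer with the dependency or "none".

none

GHI → D lies within S1.
D → J lies within S2.
J → H: restricted closure across fragments reaches H.
F → D lies within S1.
H → E lies within S1.
EJ → DH: restricted closure across fragments reaches DH.
Every dependency is enforceable on the fragments, so the decomposition is dependency-preserving.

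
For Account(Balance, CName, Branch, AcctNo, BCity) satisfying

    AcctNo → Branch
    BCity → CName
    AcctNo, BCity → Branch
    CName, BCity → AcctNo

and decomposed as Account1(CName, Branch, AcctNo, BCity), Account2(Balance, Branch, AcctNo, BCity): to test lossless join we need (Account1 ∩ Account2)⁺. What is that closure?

CName, Branch, AcctNo, BCity

Account1 ∩ Account2 = {Branch, AcctNo, BCity}.
BCity → CName applies, adding CName
Closure: {CName, Branch, AcctNo, BCity}.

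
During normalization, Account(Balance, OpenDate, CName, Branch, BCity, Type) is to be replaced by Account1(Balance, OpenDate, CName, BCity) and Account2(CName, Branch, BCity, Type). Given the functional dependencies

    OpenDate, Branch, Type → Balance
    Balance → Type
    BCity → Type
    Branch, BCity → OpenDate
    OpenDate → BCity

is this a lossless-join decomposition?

No

Common attributes: Account1 ∩ Account2 = {CName, BCity}.
Closure of {CName, BCity}: BCity → Type applies, adding Type. So (CName, BCity)⁺ = {CName, BCity, Type}.
The closure contains neither all of Account1 = {Balance, OpenDate, CName, BCity} nor all of Account2 = {CName, Branch, BCity, Type}, so the common attributes are not a superkey of either fragment. The join is lossy.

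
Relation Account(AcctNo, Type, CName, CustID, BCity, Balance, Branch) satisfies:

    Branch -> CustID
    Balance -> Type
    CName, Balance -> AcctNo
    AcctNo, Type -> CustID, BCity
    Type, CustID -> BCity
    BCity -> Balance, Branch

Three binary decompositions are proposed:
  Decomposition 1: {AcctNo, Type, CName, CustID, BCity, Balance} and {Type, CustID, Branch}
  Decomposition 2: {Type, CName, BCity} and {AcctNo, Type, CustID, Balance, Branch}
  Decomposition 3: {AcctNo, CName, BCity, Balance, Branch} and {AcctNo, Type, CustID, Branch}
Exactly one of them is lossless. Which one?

Decomposition 1: common = {Type, CustID}, closure = {Type, CustID, BCity, Balance, Branch} → lossless.
Decomposition 2: common = {Type}, closure = {Type} → lossy.
Decomposition 3: common = {AcctNo, Branch}, closure = {AcctNo, CustID, Branch} → lossy.

Decomposition 1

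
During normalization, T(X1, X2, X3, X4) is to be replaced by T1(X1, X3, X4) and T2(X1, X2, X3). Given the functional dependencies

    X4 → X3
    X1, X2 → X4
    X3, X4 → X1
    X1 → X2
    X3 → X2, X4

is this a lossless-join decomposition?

Yes

Common attributes: T1 ∩ T2 = {X1, X3}.
Closure of {X1, X3}: X1 → X2 applies, adding X2; X3 → X2, X4 applies, adding X4. So (X1, X3)⁺ = {X1, X2, X3, X4}.
This closure contains every attribute of T1, so T1 ∩ T2 → T1. The join is lossless.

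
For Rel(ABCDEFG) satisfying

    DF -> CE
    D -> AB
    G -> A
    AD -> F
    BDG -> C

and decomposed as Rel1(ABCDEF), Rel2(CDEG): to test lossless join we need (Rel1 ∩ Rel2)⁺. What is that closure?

Rel1 ∩ Rel2 = {CDE}.
D → AB applies, adding AB
AD → F applies, adding F
Closure: {ABCDEF}.

ABCDEF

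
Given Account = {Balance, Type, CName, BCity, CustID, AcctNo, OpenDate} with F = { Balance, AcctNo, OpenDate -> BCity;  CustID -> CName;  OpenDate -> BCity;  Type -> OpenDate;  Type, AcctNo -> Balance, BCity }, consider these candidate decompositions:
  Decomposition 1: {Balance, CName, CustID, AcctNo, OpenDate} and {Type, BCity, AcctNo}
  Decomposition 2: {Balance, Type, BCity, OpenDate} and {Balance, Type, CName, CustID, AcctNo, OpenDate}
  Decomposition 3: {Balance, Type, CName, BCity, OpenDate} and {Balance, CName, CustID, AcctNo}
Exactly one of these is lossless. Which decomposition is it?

Decomposition 1: common = {AcctNo}, closure = {AcctNo} → lossy.
Decomposition 2: common = {Balance, Type, OpenDate}, closure = {Balance, Type, BCity, OpenDate} → lossless.
Decomposition 3: common = {Balance, CName}, closure = {Balance, CName} → lossy.

Decomposition 2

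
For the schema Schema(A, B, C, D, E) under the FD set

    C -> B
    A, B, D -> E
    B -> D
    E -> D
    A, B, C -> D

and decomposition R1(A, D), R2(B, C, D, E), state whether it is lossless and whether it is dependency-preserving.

lossy and not dependency-preserving

Lossless test: (D)⁺ = {D}, which is a superkey of neither fragment — lossy.
Dependency preservation: the restricted closure of {A, B, D} across the fragments never reaches {E}, so A, B, D → E cannot be enforced without a join — not preserved.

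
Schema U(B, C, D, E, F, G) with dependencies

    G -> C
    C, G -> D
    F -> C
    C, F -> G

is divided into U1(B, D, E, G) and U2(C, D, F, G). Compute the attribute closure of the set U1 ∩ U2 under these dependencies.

U1 ∩ U2 = {D, G}.
G → C applies, adding C
Closure: {C, D, G}.

C, D, G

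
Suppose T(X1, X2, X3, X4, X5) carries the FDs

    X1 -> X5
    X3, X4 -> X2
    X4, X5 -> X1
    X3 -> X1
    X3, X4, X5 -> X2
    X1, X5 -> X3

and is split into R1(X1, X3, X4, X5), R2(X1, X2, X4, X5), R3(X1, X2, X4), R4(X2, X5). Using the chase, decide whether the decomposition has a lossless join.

Yes

Chase test. Columns are X1, X2, X3, X4, X5; row i has aⱼ where attribute j ∈ Ri, else bᵢⱼ.
Initial tableau (one row per fragment):
  row 1: a1 b12 a3 a4 a5
  row 2: a1 a2 b23 a4 a5
  row 3: a1 a2 b33 a4 b35
  row 4: b41 a2 b43 b44 a5
Rows 1 and 3 agree on X1; apply X1→X5 and equate their X5 entries.
Rows 1 and 2 agree on X1, X5; apply X1, X5→X3 and equate their X3 entries.
Rows 1 and 3 agree on X1, X5; apply X1, X5→X3 and equate their X3 entries.
Rows 1 and 2 agree on X3, X4; apply X3, X4→X2 and equate their X2 entries.
Row 1 is now all distinguished symbols — the join is lossless.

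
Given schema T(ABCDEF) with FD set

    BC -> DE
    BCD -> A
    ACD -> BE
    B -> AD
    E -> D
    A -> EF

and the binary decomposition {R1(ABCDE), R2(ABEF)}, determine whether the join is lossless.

Yes

Common attributes: R1 ∩ R2 = {ABE}.
Closure of {ABE}: B → AD applies, adding D; A → EF applies, adding F. So (ABE)⁺ = {ABDEF}.
This closure contains every attribute of R2, so R1 ∩ R2 → R2. The join is lossless.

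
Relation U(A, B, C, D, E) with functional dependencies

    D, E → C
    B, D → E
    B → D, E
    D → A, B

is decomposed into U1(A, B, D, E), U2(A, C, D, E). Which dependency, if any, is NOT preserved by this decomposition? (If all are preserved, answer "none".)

none

D, E → C lies within U2.
B, D → E lies within U1.
B → D, E lies within U1.
D → A, B lies within U1.
Every dependency is enforceable on the fragments, so the decomposition is dependency-preserving.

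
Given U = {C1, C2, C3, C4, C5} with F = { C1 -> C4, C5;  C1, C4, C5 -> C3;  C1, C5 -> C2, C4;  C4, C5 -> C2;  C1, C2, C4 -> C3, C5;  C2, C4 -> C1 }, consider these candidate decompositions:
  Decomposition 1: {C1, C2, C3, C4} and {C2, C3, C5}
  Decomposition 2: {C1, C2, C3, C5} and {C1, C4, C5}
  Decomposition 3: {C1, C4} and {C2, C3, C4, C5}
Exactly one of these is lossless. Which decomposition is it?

Decomposition 1: common = {C2, C3}, closure = {C2, C3} → lossy.
Decomposition 2: common = {C1, C5}, closure = {C1, C2, C3, C4, C5} → lossless.
Decomposition 3: common = {C4}, closure = {C4} → lossy.

Decomposition 2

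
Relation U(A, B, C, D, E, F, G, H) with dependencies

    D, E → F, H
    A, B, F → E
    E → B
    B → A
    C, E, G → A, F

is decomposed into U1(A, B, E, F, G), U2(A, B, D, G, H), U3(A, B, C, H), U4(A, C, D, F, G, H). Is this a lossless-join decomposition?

No

Chase test. Columns are A, B, C, D, E, F, G, H; row i has aⱼ where attribute j ∈ Ui, else bᵢⱼ.
Initial tableau (one row per fragment):
  row 1: a1 a2 b13 b14 a5 a6 a7 b18
  row 2: a1 a2 b23 a4 b25 b26 a7 a8
  row 3: a1 a2 a3 b34 b35 b36 b37 a8
  row 4: a1 b42 a3 a4 b45 a6 a7 a8
No row becomes fully distinguished — the join is lossy.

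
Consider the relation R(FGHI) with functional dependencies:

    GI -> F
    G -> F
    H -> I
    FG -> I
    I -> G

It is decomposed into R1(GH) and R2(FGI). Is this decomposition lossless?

Common attributes: R1 ∩ R2 = {G}.
Closure of {G}: G → F applies, adding F; FG → I applies, adding I. So (G)⁺ = {FGI}.
This closure contains every attribute of R2, so R1 ∩ R2 → R2. The join is lossless.

Yes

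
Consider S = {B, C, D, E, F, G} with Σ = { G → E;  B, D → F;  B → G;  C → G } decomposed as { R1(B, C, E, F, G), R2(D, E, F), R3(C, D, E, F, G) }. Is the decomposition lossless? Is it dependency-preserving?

lossy and not dependency-preserving

Lossless test (chase): applying each FD to every pair of rows produces no changes in the tableau, so no row becomes fully distinguished — the join is lossy.
Dependency preservation: the restricted closure of {B, D} across the fragments never reaches {F}, so B, D → F cannot be enforced without a join — not preserved.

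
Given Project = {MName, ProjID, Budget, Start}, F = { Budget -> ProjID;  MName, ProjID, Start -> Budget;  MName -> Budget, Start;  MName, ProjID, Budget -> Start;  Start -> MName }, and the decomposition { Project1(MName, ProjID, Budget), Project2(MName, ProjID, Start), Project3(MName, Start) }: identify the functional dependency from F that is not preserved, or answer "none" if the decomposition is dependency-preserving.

none

Budget → ProjID lies within Project1.
MName, ProjID, Start → Budget: restricted closure across fragments reaches Budget.
MName → Budget, Start: restricted closure across fragments reaches Budget, Start.
MName, ProjID, Budget → Start: restricted closure across fragments reaches Start.
Start → MName lies within Project2.
Every dependency is enforceable on the fragments, so the decomposition is dependency-preserving.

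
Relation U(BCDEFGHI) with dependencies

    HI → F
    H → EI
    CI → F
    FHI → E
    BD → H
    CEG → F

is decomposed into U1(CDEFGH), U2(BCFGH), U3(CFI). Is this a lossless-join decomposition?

Chase test. Columns are BCDEFGHI; row i has aⱼ where attribute j ∈ Ui, else bᵢⱼ.
Initial tableau (one row per fragment):
  row 1: b11 a2 a3 a4 a5 a6 a7 b18
  row 2: a1 a2 b23 b24 a5 a6 a7 b28
  row 3: b31 a2 b33 b34 a5 b36 b37 a8
Rows 1 and 2 agree on H; apply H→EI and equate their EI entries.
No row becomes fully distinguished — the join is lossy.

No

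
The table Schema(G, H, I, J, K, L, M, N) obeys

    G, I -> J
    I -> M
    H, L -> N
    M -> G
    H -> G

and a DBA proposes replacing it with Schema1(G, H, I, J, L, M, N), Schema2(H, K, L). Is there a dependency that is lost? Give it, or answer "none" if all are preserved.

none

G, I → J lies within Schema1.
I → M lies within Schema1.
H, L → N lies within Schema1.
M → G lies within Schema1.
H → G lies within Schema1.
Every dependency is enforceable on the fragments, so the decomposition is dependency-preserving.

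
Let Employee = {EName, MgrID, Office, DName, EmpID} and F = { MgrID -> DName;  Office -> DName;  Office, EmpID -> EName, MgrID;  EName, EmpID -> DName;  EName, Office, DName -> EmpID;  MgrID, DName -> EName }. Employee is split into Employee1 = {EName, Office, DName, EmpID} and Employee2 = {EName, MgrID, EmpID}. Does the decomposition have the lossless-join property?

No

Common attributes: Employee1 ∩ Employee2 = {EName, EmpID}.
Closure of {EName, EmpID}: EName, EmpID → DName applies, adding DName. So (EName, EmpID)⁺ = {EName, DName, EmpID}.
The closure contains neither all of Employee1 = {EName, Office, DName, EmpID} nor all of Employee2 = {EName, MgrID, EmpID}, so the common attributes are not a superkey of either fragment. The join is lossy.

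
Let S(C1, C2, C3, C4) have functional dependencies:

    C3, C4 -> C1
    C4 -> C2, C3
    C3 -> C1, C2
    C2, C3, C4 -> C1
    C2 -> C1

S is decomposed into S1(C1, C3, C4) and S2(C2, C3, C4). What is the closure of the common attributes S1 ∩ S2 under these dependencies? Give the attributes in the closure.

S1 ∩ S2 = {C3, C4}.
C3, C4 → C1 applies, adding C1
C4 → C2, C3 applies, adding C2
Closure: {C1, C2, C3, C4}.

C1, C2, C3, C4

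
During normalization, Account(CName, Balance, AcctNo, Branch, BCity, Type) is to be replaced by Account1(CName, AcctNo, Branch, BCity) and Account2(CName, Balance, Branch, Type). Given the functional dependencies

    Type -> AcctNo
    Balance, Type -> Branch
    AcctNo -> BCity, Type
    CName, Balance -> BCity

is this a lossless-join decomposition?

Common attributes: Account1 ∩ Account2 = {CName, Branch}.
No dependency enlarges {CName, Branch}, so (CName, Branch)⁺ = {CName, Branch}.
The closure contains neither all of Account1 = {CName, AcctNo, Branch, BCity} nor all of Account2 = {CName, Balance, Branch, Type}, so the common attributes are not a superkey of either fragment. The join is lossy.

No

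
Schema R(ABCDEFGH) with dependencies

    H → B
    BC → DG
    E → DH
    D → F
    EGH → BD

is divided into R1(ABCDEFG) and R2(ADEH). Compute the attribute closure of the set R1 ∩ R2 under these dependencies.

R1 ∩ R2 = {ADE}.
E → DH applies, adding H
D → F applies, adding F
H → B applies, adding B
Closure: {ABDEFH}.

ABDEFH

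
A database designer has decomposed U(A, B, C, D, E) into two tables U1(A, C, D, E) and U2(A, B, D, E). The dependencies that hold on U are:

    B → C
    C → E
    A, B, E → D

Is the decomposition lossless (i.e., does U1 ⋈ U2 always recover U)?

No

Common attributes: U1 ∩ U2 = {A, D, E}.
No dependency enlarges {A, D, E}, so (A, D, E)⁺ = {A, D, E}.
The closure contains neither all of U1 = {A, C, D, E} nor all of U2 = {A, B, D, E}, so the common attributes are not a superkey of either fragment. The join is lossy.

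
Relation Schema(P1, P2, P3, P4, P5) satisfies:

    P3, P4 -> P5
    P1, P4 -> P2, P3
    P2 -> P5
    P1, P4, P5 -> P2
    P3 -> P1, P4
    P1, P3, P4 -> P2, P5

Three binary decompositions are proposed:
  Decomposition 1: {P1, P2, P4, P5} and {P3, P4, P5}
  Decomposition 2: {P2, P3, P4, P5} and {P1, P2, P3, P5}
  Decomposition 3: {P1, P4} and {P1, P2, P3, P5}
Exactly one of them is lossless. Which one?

Decomposition 2

Decomposition 1: common = {P4, P5}, closure = {P4, P5} → lossy.
Decomposition 2: common = {P2, P3, P5}, closure = {P1, P2, P3, P4, P5} → lossless.
Decomposition 3: common = {P1}, closure = {P1} → lossy.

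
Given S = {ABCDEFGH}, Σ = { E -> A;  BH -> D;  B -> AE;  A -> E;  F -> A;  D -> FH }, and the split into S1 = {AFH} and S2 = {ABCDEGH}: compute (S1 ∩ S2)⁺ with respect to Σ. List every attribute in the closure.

AEH

S1 ∩ S2 = {AH}.
A → E applies, adding E
Closure: {AEH}.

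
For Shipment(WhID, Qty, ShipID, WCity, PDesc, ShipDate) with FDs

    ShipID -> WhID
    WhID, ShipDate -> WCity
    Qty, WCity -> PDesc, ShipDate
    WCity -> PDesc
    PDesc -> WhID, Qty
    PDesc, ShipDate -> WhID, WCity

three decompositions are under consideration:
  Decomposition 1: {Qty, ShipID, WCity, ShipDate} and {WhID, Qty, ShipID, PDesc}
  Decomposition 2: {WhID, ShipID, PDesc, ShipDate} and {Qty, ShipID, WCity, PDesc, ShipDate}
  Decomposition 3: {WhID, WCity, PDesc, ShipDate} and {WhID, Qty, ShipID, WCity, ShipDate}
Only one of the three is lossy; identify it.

Decomposition 1

Decomposition 1: common = {Qty, ShipID}, closure = {WhID, Qty, ShipID} → lossy.
Decomposition 2: common = {ShipID, PDesc, ShipDate}, closure = {WhID, Qty, ShipID, WCity, PDesc, ShipDate} → lossless.
Decomposition 3: common = {WhID, WCity, ShipDate}, closure = {WhID, Qty, WCity, PDesc, ShipDate} → lossless.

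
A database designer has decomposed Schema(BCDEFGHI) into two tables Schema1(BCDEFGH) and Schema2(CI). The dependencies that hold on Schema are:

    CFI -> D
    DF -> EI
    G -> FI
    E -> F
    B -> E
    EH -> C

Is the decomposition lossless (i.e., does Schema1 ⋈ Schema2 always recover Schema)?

No

Common attributes: Schema1 ∩ Schema2 = {C}.
No dependency enlarges {C}, so (C)⁺ = {C}.
The closure contains neither all of Schema1 = {BCDEFGH} nor all of Schema2 = {CI}, so the common attributes are not a superkey of either fragment. The join is lossy.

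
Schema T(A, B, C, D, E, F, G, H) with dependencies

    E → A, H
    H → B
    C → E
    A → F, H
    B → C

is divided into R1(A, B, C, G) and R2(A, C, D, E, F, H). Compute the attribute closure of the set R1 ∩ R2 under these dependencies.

R1 ∩ R2 = {A, C}.
C → E applies, adding E
A → F, H applies, adding F, H
H → B applies, adding B
Closure: {A, B, C, E, F, H}.

A, B, C, E, F, H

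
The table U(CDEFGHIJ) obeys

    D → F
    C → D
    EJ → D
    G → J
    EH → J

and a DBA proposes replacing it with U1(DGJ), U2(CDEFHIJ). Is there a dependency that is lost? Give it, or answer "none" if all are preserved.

none

D → F lies within U2.
C → D lies within U2.
EJ → D lies within U2.
G → J lies within U1.
EH → J lies within U2.
Every dependency is enforceable on the fragments, so the decomposition is dependency-preserving.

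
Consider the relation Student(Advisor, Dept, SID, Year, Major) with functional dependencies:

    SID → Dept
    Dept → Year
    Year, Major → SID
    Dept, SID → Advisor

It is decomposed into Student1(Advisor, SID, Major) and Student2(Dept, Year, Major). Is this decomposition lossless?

No

Common attributes: Student1 ∩ Student2 = {Major}.
No dependency enlarges {Major}, so (Major)⁺ = {Major}.
The closure contains neither all of Student1 = {Advisor, SID, Major} nor all of Student2 = {Dept, Year, Major}, so the common attributes are not a superkey of either fragment. The join is lossy.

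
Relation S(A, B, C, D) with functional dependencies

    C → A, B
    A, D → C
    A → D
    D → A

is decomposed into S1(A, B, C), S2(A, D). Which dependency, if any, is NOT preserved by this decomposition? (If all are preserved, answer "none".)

C → A, B lies within S1.
A, D → C: restricted closure across fragments reaches C.
A → D lies within S2.
D → A lies within S2.
Every dependency is enforceable on the fragments, so the decomposition is dependency-preserving.

none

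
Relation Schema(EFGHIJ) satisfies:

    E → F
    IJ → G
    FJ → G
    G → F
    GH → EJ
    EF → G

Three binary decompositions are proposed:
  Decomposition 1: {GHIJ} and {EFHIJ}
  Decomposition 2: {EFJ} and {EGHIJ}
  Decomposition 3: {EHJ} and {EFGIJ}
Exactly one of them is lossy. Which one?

Decomposition 3

Decomposition 1: common = {HIJ}, closure = {EFGHIJ} → lossless.
Decomposition 2: common = {EJ}, closure = {EFGJ} → lossless.
Decomposition 3: common = {EJ}, closure = {EFGJ} → lossy.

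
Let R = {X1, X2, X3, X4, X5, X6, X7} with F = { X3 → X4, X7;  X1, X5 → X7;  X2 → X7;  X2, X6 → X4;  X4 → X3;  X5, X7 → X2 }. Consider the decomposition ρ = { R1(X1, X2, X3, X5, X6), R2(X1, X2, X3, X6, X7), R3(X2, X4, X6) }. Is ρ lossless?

Chase test. Columns are X1, X2, X3, X4, X5, X6, X7; row i has aⱼ where attribute j ∈ Ri, else bᵢⱼ.
Initial tableau (one row per fragment):
  row 1: a1 a2 a3 b14 a5 a6 b17
  row 2: a1 a2 a3 b24 b25 a6 a7
  row 3: b31 a2 b33 a4 b35 a6 b37
Rows 1 and 2 agree on X3; apply X3→X4, X7 and equate their X4, X7 entries.
Rows 1 and 3 agree on X2; apply X2→X7 and equate their X7 entries.
Rows 1 and 3 agree on X2, X6; apply X2, X6→X4 and equate their X4 entries.
Rows 1 and 3 agree on X4; apply X4→X3 and equate their X3 entries.
Row 1 is now all distinguished symbols — the join is lossless.

Yes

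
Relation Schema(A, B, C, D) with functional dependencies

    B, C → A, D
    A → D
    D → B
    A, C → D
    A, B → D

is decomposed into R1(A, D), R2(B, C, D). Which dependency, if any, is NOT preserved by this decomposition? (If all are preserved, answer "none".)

B, C → A, D

Check B, C → A, D: no single fragment contains all of {A, B, C, D}, and the restricted closure of {B, C} across the fragments never reaches {A, D}.
A → D is preserved.
D → B is preserved.
A, C → D is preserved.
A, B → D is preserved.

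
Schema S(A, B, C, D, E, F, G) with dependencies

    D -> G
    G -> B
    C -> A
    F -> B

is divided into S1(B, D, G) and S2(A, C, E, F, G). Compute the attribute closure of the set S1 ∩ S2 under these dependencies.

S1 ∩ S2 = {G}.
G → B applies, adding B
Closure: {B, G}.

B, G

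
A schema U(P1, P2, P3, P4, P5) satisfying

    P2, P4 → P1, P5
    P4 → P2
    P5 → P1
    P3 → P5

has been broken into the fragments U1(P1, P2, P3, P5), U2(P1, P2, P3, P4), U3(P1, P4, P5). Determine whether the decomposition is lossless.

Yes

Chase test. Columns are P1, P2, P3, P4, P5; row i has aⱼ where attribute j ∈ Ui, else bᵢⱼ.
Initial tableau (one row per fragment):
  row 1: a1 a2 a3 b14 a5
  row 2: a1 a2 a3 a4 b25
  row 3: a1 b32 b33 a4 a5
Rows 2 and 3 agree on P4; apply P4→P2 and equate their P2 entries.
Rows 1 and 2 agree on P3; apply P3→P5 and equate their P5 entries.
Row 2 is now all distinguished symbols — the join is lossless.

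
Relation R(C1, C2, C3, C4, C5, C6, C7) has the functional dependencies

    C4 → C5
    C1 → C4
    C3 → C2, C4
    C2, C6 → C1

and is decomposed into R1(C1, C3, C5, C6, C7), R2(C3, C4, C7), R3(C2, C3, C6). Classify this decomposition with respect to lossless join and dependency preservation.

Lossless test (chase): Rows 1 and 2 agree on C3; apply C3→C2, C4 and equate their C2, C4 entries. Rows 1 and 3 agree on C3; apply C3→C2, C4 and equate their C2, C4 entries. Rows 1 and 3 agree on C2, C6; apply C2, C6→C1 and equate their C1 entries. Rows 1 and 2 agree on C4; apply C4→C5 and equate their C5 entries. Rows 1 and 3 agree on C4; apply C4→C5 and equate their C5 entries. Row 1 is now all distinguished symbols — the join is lossless.
Dependency preservation: the restricted closure of {C4} across the fragments never reaches {C5}, so C4 → C5 cannot be enforced without a join — not preserved.

lossless but not dependency-preserving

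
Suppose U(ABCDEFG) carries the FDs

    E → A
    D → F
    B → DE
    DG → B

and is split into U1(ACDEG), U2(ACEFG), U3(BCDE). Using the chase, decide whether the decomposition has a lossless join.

Chase test. Columns are ABCDEFG; row i has aⱼ where attribute j ∈ Ui, else bᵢⱼ.
Initial tableau (one row per fragment):
  row 1: a1 b12 a3 a4 a5 b16 a7
  row 2: a1 b22 a3 b24 a5 a6 a7
  row 3: b31 a2 a3 a4 a5 b36 b37
Rows 1 and 3 agree on E; apply E→A and equate their A entries.
Rows 1 and 3 agree on D; apply D→F and equate their F entries.
No row becomes fully distinguished — the join is lossy.

No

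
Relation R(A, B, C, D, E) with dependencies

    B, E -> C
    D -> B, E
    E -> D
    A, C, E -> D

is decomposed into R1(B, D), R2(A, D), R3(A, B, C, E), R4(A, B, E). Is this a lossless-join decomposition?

Chase test. Columns are A, B, C, D, E; row i has aⱼ where attribute j ∈ Ri, else bᵢⱼ.
Initial tableau (one row per fragment):
  row 1: b11 a2 b13 a4 b15
  row 2: a1 b22 b23 a4 b25
  row 3: a1 a2 a3 b34 a5
  row 4: a1 a2 b43 b44 a5
Rows 3 and 4 agree on B, E; apply B, E→C and equate their C entries.
Rows 1 and 2 agree on D; apply D→B, E and equate their B, E entries.
Rows 3 and 4 agree on E; apply E→D and equate their D entries.
Rows 1 and 2 agree on B, E; apply B, E→C and equate their C entries.
No row becomes fully distinguished — the join is lossy.

No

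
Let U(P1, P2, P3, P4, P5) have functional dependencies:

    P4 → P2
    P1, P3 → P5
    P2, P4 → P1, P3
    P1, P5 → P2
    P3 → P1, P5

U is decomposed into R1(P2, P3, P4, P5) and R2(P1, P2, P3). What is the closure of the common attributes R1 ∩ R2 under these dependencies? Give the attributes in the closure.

P1, P2, P3, P5

R1 ∩ R2 = {P2, P3}.
P3 → P1, P5 applies, adding P1, P5
Closure: {P1, P2, P3, P5}.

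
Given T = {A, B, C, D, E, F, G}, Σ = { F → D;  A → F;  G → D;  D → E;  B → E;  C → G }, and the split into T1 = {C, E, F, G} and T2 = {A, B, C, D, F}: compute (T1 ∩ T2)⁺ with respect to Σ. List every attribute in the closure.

T1 ∩ T2 = {C, F}.
F → D applies, adding D
D → E applies, adding E
C → G applies, adding G
Closure: {C, D, E, F, G}.

C, D, E, F, G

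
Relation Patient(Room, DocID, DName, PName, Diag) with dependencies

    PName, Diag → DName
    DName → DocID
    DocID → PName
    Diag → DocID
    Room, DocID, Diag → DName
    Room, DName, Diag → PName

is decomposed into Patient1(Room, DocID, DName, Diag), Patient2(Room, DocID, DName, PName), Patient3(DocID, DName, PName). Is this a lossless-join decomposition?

Yes

Chase test. Columns are Room, DocID, DName, PName, Diag; row i has aⱼ where attribute j ∈ Patienti, else bᵢⱼ.
Initial tableau (one row per fragment):
  row 1: a1 a2 a3 b14 a5
  row 2: a1 a2 a3 a4 b25
  row 3: b31 a2 a3 a4 b35
Rows 1 and 2 agree on DocID; apply DocID→PName and equate their PName entries.
Row 1 is now all distinguished symbols — the join is lossless.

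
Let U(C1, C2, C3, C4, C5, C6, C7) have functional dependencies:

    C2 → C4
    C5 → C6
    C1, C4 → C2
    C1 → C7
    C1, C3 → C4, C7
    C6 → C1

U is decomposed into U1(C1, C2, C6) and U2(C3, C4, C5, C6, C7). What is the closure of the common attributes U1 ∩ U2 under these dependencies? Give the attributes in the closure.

U1 ∩ U2 = {C6}.
C6 → C1 applies, adding C1
C1 → C7 applies, adding C7
Closure: {C1, C6, C7}.

C1, C6, C7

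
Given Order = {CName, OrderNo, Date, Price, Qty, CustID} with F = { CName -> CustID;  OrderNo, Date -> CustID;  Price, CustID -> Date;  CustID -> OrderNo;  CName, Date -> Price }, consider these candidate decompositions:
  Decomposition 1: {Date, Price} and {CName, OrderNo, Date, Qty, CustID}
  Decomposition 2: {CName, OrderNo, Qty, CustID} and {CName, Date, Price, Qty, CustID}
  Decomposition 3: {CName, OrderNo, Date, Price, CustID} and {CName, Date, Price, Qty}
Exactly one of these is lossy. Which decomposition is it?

Decomposition 1: common = {Date}, closure = {Date} → lossy.
Decomposition 2: common = {CName, Qty, CustID}, closure = {CName, OrderNo, Qty, CustID} → lossless.
Decomposition 3: common = {CName, Date, Price}, closure = {CName, OrderNo, Date, Price, CustID} → lossless.

Decomposition 1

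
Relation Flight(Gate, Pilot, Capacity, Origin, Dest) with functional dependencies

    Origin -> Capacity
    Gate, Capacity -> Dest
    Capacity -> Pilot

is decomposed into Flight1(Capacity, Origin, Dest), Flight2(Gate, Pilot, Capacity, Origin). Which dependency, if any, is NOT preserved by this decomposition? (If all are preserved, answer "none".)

Check Gate, Capacity → Dest: no single fragment contains all of {Gate, Capacity, Dest}, and the restricted closure of {Gate, Capacity} across the fragments never reaches {Dest}.
Origin → Capacity is preserved.
Capacity → Pilot is preserved.

Gate, Capacity -> Dest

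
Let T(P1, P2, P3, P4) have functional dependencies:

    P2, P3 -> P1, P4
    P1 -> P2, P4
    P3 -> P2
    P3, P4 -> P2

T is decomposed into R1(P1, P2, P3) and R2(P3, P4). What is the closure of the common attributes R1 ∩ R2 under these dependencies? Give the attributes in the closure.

R1 ∩ R2 = {P3}.
P3 → P2 applies, adding P2
P2, P3 → P1, P4 applies, adding P1, P4
Closure: {P1, P2, P3, P4}.

P1, P2, P3, P4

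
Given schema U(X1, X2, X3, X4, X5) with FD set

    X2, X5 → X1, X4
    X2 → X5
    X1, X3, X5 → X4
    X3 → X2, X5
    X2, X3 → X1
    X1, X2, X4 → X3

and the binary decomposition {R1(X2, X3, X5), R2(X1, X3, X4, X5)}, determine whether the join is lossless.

Yes

Common attributes: R1 ∩ R2 = {X3, X5}.
Closure of {X3, X5}: X3 → X2, X5 applies, adding X2; X2, X3 → X1 applies, adding X1; X2, X5 → X1, X4 applies, adding X4. So (X3, X5)⁺ = {X1, X2, X3, X4, X5}.
This closure contains every attribute of R1, so R1 ∩ R2 → R1. The join is lossless.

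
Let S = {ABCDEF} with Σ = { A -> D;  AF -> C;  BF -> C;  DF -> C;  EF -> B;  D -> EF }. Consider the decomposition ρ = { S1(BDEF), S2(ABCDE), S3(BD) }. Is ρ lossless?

Yes

Chase test. Columns are ABCDEF; row i has aⱼ where attribute j ∈ Si, else bᵢⱼ.
Initial tableau (one row per fragment):
  row 1: b11 a2 b13 a4 a5 a6
  row 2: a1 a2 a3 a4 a5 b26
  row 3: b31 a2 b33 a4 b35 b36
Rows 1 and 2 agree on D; apply D→EF and equate their EF entries.
Rows 1 and 3 agree on D; apply D→EF and equate their EF entries.
Rows 1 and 2 agree on BF; apply BF→C and equate their C entries.
Rows 1 and 3 agree on BF; apply BF→C and equate their C entries.
Row 2 is now all distinguished symbols — the join is lossless.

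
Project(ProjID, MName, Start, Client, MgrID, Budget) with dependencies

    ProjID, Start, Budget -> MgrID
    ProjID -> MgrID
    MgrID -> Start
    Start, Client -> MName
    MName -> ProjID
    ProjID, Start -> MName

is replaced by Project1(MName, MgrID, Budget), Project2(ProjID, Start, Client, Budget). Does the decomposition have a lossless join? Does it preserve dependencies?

lossy and not dependency-preserving

Lossless test: (Budget)⁺ = {Budget}, which is a superkey of neither fragment — lossy.
Dependency preservation: the restricted closure of {ProjID, Start, Budget} across the fragments never reaches {MgrID}, so ProjID, Start, Budget → MgrID cannot be enforced without a join — not preserved.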